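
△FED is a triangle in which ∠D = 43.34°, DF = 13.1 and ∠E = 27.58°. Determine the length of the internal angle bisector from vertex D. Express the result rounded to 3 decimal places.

The third angle is ∠F = 180° − ∠E − ∠D = 109.08°.
Law of sines: ED = DF·sin F/sin E ≈ 26.74.
Law of sines: FE = DF·sin D/sin E ≈ 19.419.
The bisector from D has length 2·ED·DF·cos(∠D/2)/(ED+DF) ≈ 16.342.

16.342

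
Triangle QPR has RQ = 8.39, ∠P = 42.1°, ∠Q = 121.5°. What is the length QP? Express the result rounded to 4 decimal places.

3.5333

The third angle is ∠R = 180° − ∠Q − ∠P = 16.40°.
Law of sines: QP = RQ·sin R/sin P ≈ 3.5333.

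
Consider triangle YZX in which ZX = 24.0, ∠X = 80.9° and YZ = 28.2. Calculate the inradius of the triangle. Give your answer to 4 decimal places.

r ≈ 6.3437

Law of sines: sin Y = ZX·sin X/YZ ≈ 0.84035.
Since YZ ≥ ZX, only the acute value applies: ∠Y ≈ 57.18°.
Then ∠Z = 180° − ∠X − ∠Y ≈ 41.92°.
Law of sines gives XY = YZ·sin Z/sin X ≈ 19.081.
Area = ½·YZ·ZX·sin Z ≈ 226.09.
Semiperimeter s = (24+19.081+28.2)/2 = 35.641.
Inradius = area/s = 226.09/35.641 ≈ 6.3437.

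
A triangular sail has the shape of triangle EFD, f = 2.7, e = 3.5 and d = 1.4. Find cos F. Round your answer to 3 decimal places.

By the law of cosines, cos F = (d² + e² − f²) / (2·d·e) ≈ 0.70612, so ∠F ≈ 45.08°.

0.706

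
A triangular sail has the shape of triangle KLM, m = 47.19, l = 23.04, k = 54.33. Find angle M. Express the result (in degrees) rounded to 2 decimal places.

By the law of cosines, cos M = (k² + l² − m²) / (2·k·l) ≈ 0.50157, so ∠M ≈ 59.90°.

∠M ≈ 59.90°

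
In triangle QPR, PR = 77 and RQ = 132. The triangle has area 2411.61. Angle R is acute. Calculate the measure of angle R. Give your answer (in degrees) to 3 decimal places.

From area = ½·PR·RQ·sin R, we get sin R = 2·area/(PR·RQ) ≈ 0.47454.
Taking the acute solution, ∠R ≈ 28.33°.

∠R ≈ 28.329°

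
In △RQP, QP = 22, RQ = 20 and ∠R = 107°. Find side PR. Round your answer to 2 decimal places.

Law of sines: sin P = RQ·sin R/QP ≈ 0.86937.
Since QP ≥ RQ, only the acute value applies: ∠P ≈ 60.39°.
Then ∠Q = 180° − ∠R − ∠P ≈ 12.61°.
Law of sines gives PR = QP·sin Q/sin R ≈ 5.0242.

5.02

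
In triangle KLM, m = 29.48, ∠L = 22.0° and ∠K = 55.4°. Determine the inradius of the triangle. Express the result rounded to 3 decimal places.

r ≈ 4.182

The third angle is ∠M = 180° − ∠K − ∠L = 102.60°.
Law of sines: k = m·sin K/sin M ≈ 24.865.
Law of sines: l = m·sin L/sin M ≈ 11.316.
Area = ½·m·k·sin L ≈ 137.3.
Semiperimeter s = (24.865+11.316+29.48)/2 = 32.83.
Inradius = area/s = 137.3/32.83 ≈ 4.182.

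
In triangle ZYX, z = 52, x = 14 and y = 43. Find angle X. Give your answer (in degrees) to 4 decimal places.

∠X ≈ 13.0218°

By the law of cosines, cos X = (z² + y² − x²) / (2·z·y) ≈ 0.97428, so ∠X ≈ 13.02°.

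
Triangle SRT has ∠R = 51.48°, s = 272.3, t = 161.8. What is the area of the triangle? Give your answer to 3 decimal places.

Area = ½·t·s·sin R ≈ 17235.

17235.342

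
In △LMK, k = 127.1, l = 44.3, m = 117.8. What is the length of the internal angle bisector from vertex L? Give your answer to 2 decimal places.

t_L ≈ 120.34

By the law of cosines, cos L = (m² + k² − l²) / (2·m·k) ≈ 0.93735, so ∠L ≈ 20.39°.
The bisector from L has length 2·m·k·cos(∠L/2)/(m+k) ≈ 120.34.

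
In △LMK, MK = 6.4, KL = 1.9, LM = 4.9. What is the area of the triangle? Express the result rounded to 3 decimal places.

Semiperimeter s = (6.4 + 1.9 + 4.9)/2 = 6.6.
Heron's formula: area = √(6.6·0.2·4.7·1.7) ≈ 3.2476.

area ≈ 3.248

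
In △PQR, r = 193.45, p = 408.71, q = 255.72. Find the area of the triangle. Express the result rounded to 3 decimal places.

area ≈ 18814.014

Semiperimeter s = (408.71 + 255.72 + 193.45)/2 = 428.94.
Heron's formula: area = √(428.94·20.23·173.22·235.49) ≈ 18814.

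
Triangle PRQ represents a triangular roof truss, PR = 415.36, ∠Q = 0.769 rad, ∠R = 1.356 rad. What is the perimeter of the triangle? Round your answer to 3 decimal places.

perimeter ≈ 1506.797

The third angle is ∠P = π − ∠R − ∠Q = 1.017 rad.
Law of sines: RQ = PR·sin P/sin Q ≈ 507.88.
Law of sines: QP = PR·sin R/sin Q ≈ 583.56.
Semiperimeter s = (507.88+583.56+415.36)/2 = 753.4.
Perimeter = 507.88 + 583.56 + 415.36 = 1506.8.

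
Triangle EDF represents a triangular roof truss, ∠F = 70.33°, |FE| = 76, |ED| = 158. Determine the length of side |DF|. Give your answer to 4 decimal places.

166.4449

Law of sines: sin D = |FE|·sin F/|ED| ≈ 0.45294.
Since |ED| ≥ |FE|, only the acute value applies: ∠D ≈ 26.93°.
Then ∠E = 180° − ∠F − ∠D ≈ 82.74°.
Law of sines gives |DF| = |ED|·sin E/sin F ≈ 166.44.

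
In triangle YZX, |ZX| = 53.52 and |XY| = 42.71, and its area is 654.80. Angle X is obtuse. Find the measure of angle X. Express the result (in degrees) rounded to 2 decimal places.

∠X ≈ 145.05°

From area = ½·|ZX|·|XY|·sin X, we get sin X = 2·area/(|ZX|·|XY|) ≈ 0.57292.
Taking the obtuse solution, ∠X ≈ 145.05°.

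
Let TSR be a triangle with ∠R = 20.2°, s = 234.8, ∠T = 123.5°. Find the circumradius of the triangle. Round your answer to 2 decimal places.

198.31

The third angle is ∠S = 180° − ∠R − ∠T = 36.30°.
Law of sines: t = s·sin T/sin S ≈ 330.73.
Law of sines: r = s·sin R/sin S ≈ 136.95.
Circumradius = s/(2 sin S) ≈ 198.31.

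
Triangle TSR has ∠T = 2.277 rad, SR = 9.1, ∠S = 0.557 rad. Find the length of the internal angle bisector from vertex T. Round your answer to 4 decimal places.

1.9293

The third angle is ∠R = π − ∠T − ∠S = 0.308 rad.
Law of sines: RT = SR·sin S/sin T ≈ 6.3229.
Law of sines: TS = SR·sin R/sin T ≈ 3.6213.
The bisector from T has length 2·RT·TS·cos(∠T/2)/(RT+TS) ≈ 1.9293.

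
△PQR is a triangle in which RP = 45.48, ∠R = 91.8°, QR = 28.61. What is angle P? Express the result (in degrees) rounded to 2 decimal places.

∠P ≈ 31.66°

By the law of cosines, PQ² = QR² + RP² − 2·QR·RP·cos R = 2968.7, so PQ ≈ 54.486.
Law of cosines again: cos P = (RP² + PQ² − QR²)/(2·RP·PQ) ≈ 0.85121, so ∠P ≈ 31.66°.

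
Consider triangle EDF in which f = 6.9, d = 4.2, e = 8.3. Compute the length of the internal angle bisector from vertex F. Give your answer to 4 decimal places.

t_F ≈ 4.9232

By the law of cosines, cos F = (e² + d² − f²) / (2·e·d) ≈ 0.55823, so ∠F ≈ 56.07°.
The bisector from F has length 2·e·d·cos(∠F/2)/(e+d) ≈ 4.9232.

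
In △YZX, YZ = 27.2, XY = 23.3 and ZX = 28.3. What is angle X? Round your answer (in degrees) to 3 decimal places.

By the law of cosines, cos X = (ZX² + XY² − YZ²) / (2·ZX·XY) ≈ 0.45795, so ∠X ≈ 62.74°.

62.745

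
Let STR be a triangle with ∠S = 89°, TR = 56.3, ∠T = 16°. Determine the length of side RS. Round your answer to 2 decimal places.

The third angle is ∠R = 180° − ∠S − ∠T = 75.00°.
Law of sines: RS = TR·sin T/sin S ≈ 15.521.

15.52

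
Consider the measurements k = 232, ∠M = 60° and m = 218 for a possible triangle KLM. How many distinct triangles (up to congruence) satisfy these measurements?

2

k·sin M = 232·sin(60°) ≈ 200.9.
Since k sin M < m < k (200.9 < 218 < 232), two triangles exist.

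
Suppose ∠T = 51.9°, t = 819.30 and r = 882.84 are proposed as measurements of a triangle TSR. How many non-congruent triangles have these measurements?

r·sin T = 882.84·sin(51.9°) ≈ 694.7.
Since r sin T < t < r (694.7 < 819.30 < 882.84), two triangles exist.

2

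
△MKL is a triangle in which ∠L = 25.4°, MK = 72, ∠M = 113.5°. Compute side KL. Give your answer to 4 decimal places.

The third angle is ∠K = 180° − ∠L − ∠M = 41.10°.
Law of sines: KL = MK·sin M/sin L ≈ 153.94.

153.9355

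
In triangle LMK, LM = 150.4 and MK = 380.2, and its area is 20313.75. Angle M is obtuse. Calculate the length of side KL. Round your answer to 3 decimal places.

From area = ½·LM·MK·sin M, we get sin M = 2·area/(LM·MK) ≈ 0.71049.
Taking the obtuse solution, ∠M ≈ 134.72°.
Law of cosines then gives KL ≈ 497.65.

497.645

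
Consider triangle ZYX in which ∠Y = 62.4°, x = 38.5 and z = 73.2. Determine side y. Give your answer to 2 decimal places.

By the law of cosines, y² = x² + z² − 2·x·z·cos Y = 4229.2, so y ≈ 65.032.

65.03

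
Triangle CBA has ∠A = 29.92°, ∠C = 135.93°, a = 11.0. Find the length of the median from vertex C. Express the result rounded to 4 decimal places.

m_C ≈ 4.0264

The third angle is ∠B = 180° − ∠A − ∠C = 14.15°.
Law of sines: c = a·sin C/sin A ≈ 15.339.
Law of sines: b = a·sin B/sin A ≈ 5.3912.
Median from C: ½√(2·b² + 2·a² − c²) ≈ 4.0264.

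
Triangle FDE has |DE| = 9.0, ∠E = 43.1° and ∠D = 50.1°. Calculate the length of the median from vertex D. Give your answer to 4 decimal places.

6.8929

The third angle is ∠F = 180° − ∠D − ∠E = 86.80°.
Law of sines: |EF| = |DE|·sin D/sin F ≈ 6.9153.
Law of sines: |FD| = |DE|·sin E/sin F ≈ 6.1591.
Median from D: ½√(2·|FD|² + 2·|DE|² − |EF|²) ≈ 6.8929.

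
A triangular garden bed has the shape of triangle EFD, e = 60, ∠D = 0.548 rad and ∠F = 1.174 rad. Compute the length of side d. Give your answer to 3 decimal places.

31.620

The third angle is ∠E = π − ∠F − ∠D = 1.420 rad.
Law of sines: d = e·sin D/sin E ≈ 31.62.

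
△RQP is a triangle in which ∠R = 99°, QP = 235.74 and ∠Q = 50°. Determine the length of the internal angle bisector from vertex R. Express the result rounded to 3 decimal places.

The third angle is ∠P = 180° − ∠R − ∠Q = 31.00°.
Law of sines: PR = QP·sin Q/sin R ≈ 182.84.
Law of sines: RQ = QP·sin P/sin R ≈ 122.93.
The bisector from R has length 2·PR·RQ·cos(∠R/2)/(PR+RQ) ≈ 95.478.

95.478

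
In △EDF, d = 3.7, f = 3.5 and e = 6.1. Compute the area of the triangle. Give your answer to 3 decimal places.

area ≈ 5.830

Semiperimeter s = (6.1 + 3.7 + 3.5)/2 = 6.65.
Heron's formula: area = √(6.65·0.55·2.95·3.15) ≈ 5.8299.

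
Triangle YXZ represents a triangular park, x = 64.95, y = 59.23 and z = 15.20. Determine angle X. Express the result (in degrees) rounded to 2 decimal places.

105.44

By the law of cosines, cos X = (z² + y² − x²) / (2·z·y) ≈ -0.26617, so ∠X ≈ 105.44°.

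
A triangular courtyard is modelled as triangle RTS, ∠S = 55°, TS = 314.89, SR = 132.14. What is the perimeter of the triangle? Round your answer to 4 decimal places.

By the law of cosines, RT² = TS² + SR² − 2·TS·SR·cos S = 68884, so RT ≈ 262.46.
Semiperimeter s = (314.89+132.14+262.46)/2 = 354.74.
Perimeter = 314.89 + 132.14 + 262.46 = 709.49.

709.4879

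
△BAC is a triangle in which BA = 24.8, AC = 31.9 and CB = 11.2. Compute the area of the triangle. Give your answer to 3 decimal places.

area ≈ 120.364

Semiperimeter s = (31.9 + 11.2 + 24.8)/2 = 33.95.
Heron's formula: area = √(33.95·2.05·22.75·9.15) ≈ 120.36.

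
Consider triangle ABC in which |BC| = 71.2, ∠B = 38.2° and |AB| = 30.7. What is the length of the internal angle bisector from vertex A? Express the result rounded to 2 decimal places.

19.18

By the law of cosines, |CA|² = |AB|² + |BC|² − 2·|AB|·|BC|·cos B = 2576.4, so |CA| ≈ 50.758.
Law of cosines again: cos A = (|CA|² + |AB|² − |BC|²)/(2·|CA|·|AB|) ≈ -0.49751, so ∠A ≈ 119.84°.
The bisector from A has length 2·|CA|·|AB|·cos(∠A/2)/(|CA|+|AB|) ≈ 19.177.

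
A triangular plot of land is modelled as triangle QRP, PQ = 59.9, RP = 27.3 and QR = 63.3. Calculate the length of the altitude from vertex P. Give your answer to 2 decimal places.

Semiperimeter s = (27.3 + 59.9 + 63.3)/2 = 75.25.
Heron's formula: area = √(75.25·47.95·15.35·11.95) ≈ 813.55.
The altitude from P has length 2·area/QR ≈ 25.705.

h_P ≈ 25.70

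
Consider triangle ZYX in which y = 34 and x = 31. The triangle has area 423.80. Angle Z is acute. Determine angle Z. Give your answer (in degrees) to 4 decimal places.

From area = ½·y·x·sin Z, we get sin Z = 2·area/(y·x) ≈ 0.80417.
Taking the acute solution, ∠Z ≈ 53.53°.

53.5306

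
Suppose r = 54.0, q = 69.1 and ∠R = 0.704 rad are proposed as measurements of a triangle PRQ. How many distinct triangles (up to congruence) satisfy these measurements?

2

q·sin R = 69.1·sin(0.704 rad) ≈ 44.73.
Since q sin R < r < q (44.73 < 54.0 < 69.1), two triangles exist.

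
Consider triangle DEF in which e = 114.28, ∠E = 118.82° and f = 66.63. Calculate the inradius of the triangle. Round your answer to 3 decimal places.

Law of sines: sin F = f·sin E/e ≈ 0.51083.
Since e ≥ f, only the acute value applies: ∠F ≈ 30.72°.
Then ∠D = 180° − ∠E − ∠F ≈ 30.46°.
Law of sines gives d = e·sin D/sin E ≈ 66.125.
Area = ½·e·f·sin D ≈ 1930.1.
Semiperimeter s = (66.125+114.28+66.63)/2 = 123.52.
Inradius = area/s = 1930.1/123.52 ≈ 15.626.

15.626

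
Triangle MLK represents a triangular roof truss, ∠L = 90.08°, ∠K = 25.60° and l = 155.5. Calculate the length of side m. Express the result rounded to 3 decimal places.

140.141

The third angle is ∠M = 180° − ∠L − ∠K = 64.32°.
Law of sines: m = l·sin M/sin L ≈ 140.14.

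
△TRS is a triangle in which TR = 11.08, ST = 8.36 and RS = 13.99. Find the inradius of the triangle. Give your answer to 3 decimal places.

Semiperimeter s = (13.99 + 8.36 + 11.08)/2 = 16.715.
Heron's formula: area = √(16.715·2.725·8.355·5.635) ≈ 46.308.
Inradius = area/s = 46.308/16.715 ≈ 2.7704.

2.770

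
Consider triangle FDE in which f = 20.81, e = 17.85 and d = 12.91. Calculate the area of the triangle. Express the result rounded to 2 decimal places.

Semiperimeter s = (20.81 + 12.91 + 17.85)/2 = 25.785.
Heron's formula: area = √(25.785·4.975·12.875·7.935) ≈ 114.48.

area ≈ 114.48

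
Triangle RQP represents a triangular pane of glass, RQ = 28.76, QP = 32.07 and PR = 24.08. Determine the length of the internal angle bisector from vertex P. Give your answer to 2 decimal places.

By the law of cosines, cos P = (QP² + PR² − RQ²) / (2·QP·PR) ≈ 0.50579, so ∠P ≈ 59.62°.
The bisector from P has length 2·QP·PR·cos(∠P/2)/(QP+PR) ≈ 23.867.

t_P ≈ 23.87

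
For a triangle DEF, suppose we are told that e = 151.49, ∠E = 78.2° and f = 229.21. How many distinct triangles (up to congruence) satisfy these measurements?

0

f·sin E = 229.21·sin(78.2°) ≈ 224.4.
Since e = 151.49 < 224.4 = f sin E, no triangle exists.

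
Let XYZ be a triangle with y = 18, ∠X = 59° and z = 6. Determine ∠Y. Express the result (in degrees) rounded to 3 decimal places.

101.969

By the law of cosines, x² = y² + z² − 2·y·z·cos X = 248.75, so x ≈ 15.772.
Law of cosines again: cos Y = (z² + x² − y²)/(2·z·x) ≈ -0.20737, so ∠Y ≈ 101.97°.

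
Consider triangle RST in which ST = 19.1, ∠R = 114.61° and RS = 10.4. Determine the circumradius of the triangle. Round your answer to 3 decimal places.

10.504

Law of sines: sin T = RS·sin R/ST ≈ 0.49504.
Since ST ≥ RS, only the acute value applies: ∠T ≈ 29.67°.
Then ∠S = 180° − ∠R − ∠T ≈ 35.72°.
Law of sines gives TR = ST·sin S/sin R ≈ 12.264.
Circumradius = ST/(2 sin R) ≈ 10.504.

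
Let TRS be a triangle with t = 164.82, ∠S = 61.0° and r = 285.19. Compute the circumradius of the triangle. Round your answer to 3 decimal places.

143.401

By the law of cosines, s² = t² + r² − 2·t·r·cos S = 62922, so s ≈ 250.84.
Area = ½·t·r·sin S ≈ 20556.
Circumradius = s/(2 sin S) ≈ 143.4.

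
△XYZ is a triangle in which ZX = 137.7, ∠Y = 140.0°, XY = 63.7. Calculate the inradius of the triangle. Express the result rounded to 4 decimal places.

Law of sines: sin Z = XY·sin Y/ZX ≈ 0.29735.
Since ZX ≥ XY, only the acute value applies: ∠Z ≈ 17.30°.
Then ∠X = 180° − ∠Y − ∠Z ≈ 22.70°.
Law of sines gives YZ = ZX·sin X/sin Y ≈ 82.674.
Area = ½·ZX·XY·sin X ≈ 1692.6.
Semiperimeter s = (82.674+137.7+63.7)/2 = 142.04.
Inradius = area/s = 1692.6/142.04 ≈ 11.916.

r ≈ 11.9164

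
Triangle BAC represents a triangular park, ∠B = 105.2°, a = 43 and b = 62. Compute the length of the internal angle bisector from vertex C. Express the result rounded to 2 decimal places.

t_C ≈ 48.72

Law of sines: sin A = a·sin B/b ≈ 0.66929.
Since b ≥ a, only the acute value applies: ∠A ≈ 42.01°.
Then ∠C = 180° − ∠B − ∠A ≈ 32.79°.
Law of sines gives c = b·sin C/sin B ≈ 34.792.
The bisector from C has length 2·b·a·cos(∠C/2)/(b+a) ≈ 48.716.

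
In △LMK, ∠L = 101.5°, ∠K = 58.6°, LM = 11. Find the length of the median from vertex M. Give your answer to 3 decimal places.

m_M ≈ 11.637

The third angle is ∠M = 180° − ∠K − ∠L = 19.90°.
Law of sines: MK = LM·sin L/sin K ≈ 12.629.
Law of sines: KL = LM·sin M/sin K ≈ 4.3866.
Median from M: ½√(2·LM² + 2·MK² − KL²) ≈ 11.637.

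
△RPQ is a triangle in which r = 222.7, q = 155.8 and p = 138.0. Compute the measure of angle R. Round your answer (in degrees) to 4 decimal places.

By the law of cosines, cos R = (p² + q² − r²) / (2·p·q) ≈ -0.14599, so ∠R ≈ 98.39°.

∠R ≈ 98.3946°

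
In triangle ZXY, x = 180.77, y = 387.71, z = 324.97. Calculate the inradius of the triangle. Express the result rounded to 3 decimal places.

65.405

Semiperimeter s = (324.97 + 180.77 + 387.71)/2 = 446.73.
Heron's formula: area = √(446.73·121.75·265.96·59.015) ≈ 29218.
Inradius = area/s = 29218/446.73 ≈ 65.405.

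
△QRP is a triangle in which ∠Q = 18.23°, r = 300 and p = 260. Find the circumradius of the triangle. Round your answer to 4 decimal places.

155.2072

By the law of cosines, q² = r² + p² − 2·r·p·cos Q = 9429.9, so q ≈ 97.108.
Area = ½·r·p·sin Q ≈ 12200.
Circumradius = q/(2 sin Q) ≈ 155.21.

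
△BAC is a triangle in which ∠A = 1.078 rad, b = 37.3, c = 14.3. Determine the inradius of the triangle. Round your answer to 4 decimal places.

By the law of cosines, a² = c² + b² − 2·c·b·cos A = 1091.1, so a ≈ 33.032.
Area = ½·c·b·sin A ≈ 234.96.
Semiperimeter s = (37.3+33.032+14.3)/2 = 42.316.
Inradius = area/s = 234.96/42.316 ≈ 5.5526.

r ≈ 5.5526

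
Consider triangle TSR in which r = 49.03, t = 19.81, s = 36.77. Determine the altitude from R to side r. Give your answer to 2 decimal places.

Semiperimeter p = (19.81 + 36.77 + 49.03)/2 = 52.805.
Heron's formula: area = √(52.805·32.995·16.035·3.775) ≈ 324.75.
The altitude from R has length 2·area/r ≈ 13.247.

13.25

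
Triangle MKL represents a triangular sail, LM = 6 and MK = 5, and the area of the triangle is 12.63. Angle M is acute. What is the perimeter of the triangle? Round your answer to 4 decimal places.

16.3508

From area = ½·LM·MK·sin M, we get sin M = 2·area/(LM·MK) ≈ 0.84200.
Taking the acute solution, ∠M ≈ 57.35°.
Law of cosines then gives KL ≈ 5.3508.
Perimeter = 5.3508 + 6 + 5 = 16.351.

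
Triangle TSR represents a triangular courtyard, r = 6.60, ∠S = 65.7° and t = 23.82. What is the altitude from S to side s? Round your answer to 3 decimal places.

By the law of cosines, s² = r² + t² − 2·r·t·cos S = 481.56, so s ≈ 21.945.
Area = ½·r·t·sin S ≈ 71.642.
The altitude from S has length 2·area/s ≈ 6.5294.

6.529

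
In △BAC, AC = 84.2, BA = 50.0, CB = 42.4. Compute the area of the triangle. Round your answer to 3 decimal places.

area ≈ 797.771

Semiperimeter s = (84.2 + 42.4 + 50)/2 = 88.3.
Heron's formula: area = √(88.3·4.1·45.9·38.3) ≈ 797.77.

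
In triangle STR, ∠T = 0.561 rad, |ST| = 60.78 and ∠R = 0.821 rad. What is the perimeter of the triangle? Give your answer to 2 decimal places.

perimeter ≈ 186.54

The third angle is ∠S = π − ∠T − ∠R = 1.760 rad.
Law of sines: |TR| = |ST|·sin S/sin R ≈ 81.577.
Law of sines: |RS| = |ST|·sin T/sin R ≈ 44.187.
Semiperimeter s = (81.577+44.187+60.78)/2 = 93.272.
Perimeter = 81.577 + 44.187 + 60.78 = 186.54.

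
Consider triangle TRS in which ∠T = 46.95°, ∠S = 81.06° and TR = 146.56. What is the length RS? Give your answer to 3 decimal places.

108.417

The third angle is ∠R = 180° − ∠S − ∠T = 51.99°.
Law of sines: RS = TR·sin T/sin S ≈ 108.42.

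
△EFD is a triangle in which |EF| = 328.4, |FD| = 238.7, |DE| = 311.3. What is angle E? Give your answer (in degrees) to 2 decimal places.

∠E ≈ 43.72°

By the law of cosines, cos E = (|DE|² + |EF|² − |FD|²) / (2·|DE|·|EF|) ≈ 0.72276, so ∠E ≈ 43.72°.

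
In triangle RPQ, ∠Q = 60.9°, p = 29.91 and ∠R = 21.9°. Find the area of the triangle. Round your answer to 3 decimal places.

The third angle is ∠P = 180° − ∠Q − ∠R = 97.20°.
Law of sines: r = p·sin R/sin P ≈ 11.245.
Law of sines: q = p·sin Q/sin P ≈ 26.342.
Area = ½·p·r·sin Q ≈ 146.94.

146.938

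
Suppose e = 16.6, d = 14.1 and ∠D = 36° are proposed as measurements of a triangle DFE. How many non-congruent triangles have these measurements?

2

e·sin D = 16.6·sin(36°) ≈ 9.757.
Since e sin D < d < e (9.757 < 14.1 < 16.6), two triangles exist.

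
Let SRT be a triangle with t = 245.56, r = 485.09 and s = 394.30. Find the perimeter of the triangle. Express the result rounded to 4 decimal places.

Perimeter = 394.3 + 485.09 + 245.56 = 1125.

1124.9500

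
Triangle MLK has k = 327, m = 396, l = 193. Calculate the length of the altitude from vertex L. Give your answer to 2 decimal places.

325.36

Semiperimeter s = (396 + 193 + 327)/2 = 458.
Heron's formula: area = √(458·62·265·131) ≈ 31397.
The altitude from L has length 2·area/l ≈ 325.36.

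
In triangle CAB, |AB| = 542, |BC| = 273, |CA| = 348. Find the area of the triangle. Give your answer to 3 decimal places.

Semiperimeter s = (542 + 273 + 348)/2 = 581.5.
Heron's formula: area = √(581.5·39.5·308.5·233.5) ≈ 40677.

40676.580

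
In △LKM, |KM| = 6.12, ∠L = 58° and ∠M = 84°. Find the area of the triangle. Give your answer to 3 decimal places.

13.521

The third angle is ∠K = 180° − ∠M − ∠L = 38.00°.
Law of sines: |ML| = |KM|·sin K/sin L ≈ 4.443.
Law of sines: |LK| = |KM|·sin M/sin L ≈ 7.177.
Area = ½·|KM|·|ML|·sin M ≈ 13.521.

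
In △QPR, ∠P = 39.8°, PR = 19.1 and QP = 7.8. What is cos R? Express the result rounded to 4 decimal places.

By the law of cosines, RQ² = QP² + PR² − 2·QP·PR·cos P = 196.73, so RQ ≈ 14.026.
Law of cosines again: cos R = (PR² + RQ² − QP²)/(2·PR·RQ) ≈ 0.93450, so ∠R ≈ 20.85°.

0.9345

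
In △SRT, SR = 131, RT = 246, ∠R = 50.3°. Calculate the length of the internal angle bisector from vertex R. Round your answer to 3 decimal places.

By the law of cosines, TS² = SR² + RT² − 2·SR·RT·cos R = 36507, so TS ≈ 191.07.
The bisector from R has length 2·SR·RT·cos(∠R/2)/(SR+RT) ≈ 154.75.

t_R ≈ 154.753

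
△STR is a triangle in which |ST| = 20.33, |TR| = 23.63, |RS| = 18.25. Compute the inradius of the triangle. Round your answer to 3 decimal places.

r ≈ 5.769

Semiperimeter s = (23.63 + 18.25 + 20.33)/2 = 31.105.
Heron's formula: area = √(31.105·7.475·12.855·10.775) ≈ 179.46.
Inradius = area/s = 179.46/31.105 ≈ 5.7695.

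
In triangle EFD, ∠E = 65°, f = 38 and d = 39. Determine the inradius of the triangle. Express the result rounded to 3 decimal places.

By the law of cosines, e² = f² + d² − 2·f·d·cos E = 1712.4, so e ≈ 41.381.
Area = ½·f·d·sin E ≈ 671.57.
Semiperimeter s = (41.381+38+39)/2 = 59.19.
Inradius = area/s = 671.57/59.19 ≈ 11.346.

11.346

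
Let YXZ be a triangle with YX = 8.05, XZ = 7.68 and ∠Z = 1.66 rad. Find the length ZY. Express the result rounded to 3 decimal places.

1.823

Law of sines: sin Y = XZ·sin Z/YX ≈ 0.95024.
Since YX ≥ XZ, only the acute value applies: ∠Y ≈ 1.254 rad.
Then ∠X = π − ∠Z − ∠Y ≈ 0.228 rad.
Law of sines gives ZY = YX·sin X/sin Z ≈ 1.8235.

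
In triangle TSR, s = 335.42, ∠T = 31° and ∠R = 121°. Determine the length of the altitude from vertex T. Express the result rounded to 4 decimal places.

The third angle is ∠S = 180° − ∠R − ∠T = 28.00°.
Law of sines: t = s·sin T/sin S ≈ 367.98.
Law of sines: r = s·sin R/sin S ≈ 612.41.
Area = ½·s·t·sin R ≈ 52899.
The altitude from T has length 2·area/t ≈ 287.51.

h_T ≈ 287.5111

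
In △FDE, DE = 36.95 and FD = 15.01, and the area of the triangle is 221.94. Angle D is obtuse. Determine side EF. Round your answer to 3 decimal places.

47.494

From area = ½·FD·DE·sin D, we get sin D = 2·area/(FD·DE) ≈ 0.80033.
Taking the obtuse solution, ∠D ≈ 126.84°.
Law of cosines then gives EF ≈ 47.494.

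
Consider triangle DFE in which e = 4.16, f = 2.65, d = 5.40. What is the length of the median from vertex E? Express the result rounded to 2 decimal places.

m_E ≈ 3.71

Median from E: ½√(2·d² + 2·f² − e²) ≈ 3.7101.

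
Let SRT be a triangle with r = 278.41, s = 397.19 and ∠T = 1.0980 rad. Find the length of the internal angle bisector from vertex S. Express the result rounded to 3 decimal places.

t_S ≈ 251.849

By the law of cosines, t² = s² + r² − 2·s·r·cos T = 1.3456e+05, so t ≈ 366.82.
Law of cosines again: cos S = (r² + t² − s²)/(2·r·t) ≈ 0.26590, so ∠S ≈ 1.3017 rad.
The bisector from S has length 2·r·t·cos(∠S/2)/(r+t) ≈ 251.85.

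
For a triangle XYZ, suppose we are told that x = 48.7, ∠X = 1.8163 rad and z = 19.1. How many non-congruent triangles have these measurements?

1

z·sin X = 19.1·sin(1.8163 rad) ≈ 18.53.
Since ∠X is not acute, a triangle exists only if x > z; here x > z, so there is exactly one triangle.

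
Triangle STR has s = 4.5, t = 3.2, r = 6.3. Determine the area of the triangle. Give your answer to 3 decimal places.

Semiperimeter p = (4.5 + 3.2 + 6.3)/2 = 7.
Heron's formula: area = √(7·2.5·3.8·0.7) ≈ 6.8228.

6.823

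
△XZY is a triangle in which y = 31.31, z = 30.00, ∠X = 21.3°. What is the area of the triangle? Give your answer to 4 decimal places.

area ≈ 170.6009

Area = ½·z·y·sin X ≈ 170.6.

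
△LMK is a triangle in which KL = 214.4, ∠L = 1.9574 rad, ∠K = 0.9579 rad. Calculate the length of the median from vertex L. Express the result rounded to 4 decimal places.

The third angle is ∠M = π − ∠K − ∠L = 0.2263 rad.
Law of sines: MK = KL·sin L/sin M ≈ 885.05.
Law of sines: LM = KL·sin K/sin M ≈ 781.65.
Median from L: ½√(2·KL² + 2·LM² − MK²) ≈ 364.2.

m_L ≈ 364.2014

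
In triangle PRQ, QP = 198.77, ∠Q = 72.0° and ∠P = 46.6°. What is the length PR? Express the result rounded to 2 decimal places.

The third angle is ∠R = 180° − ∠Q − ∠P = 61.40°.
Law of sines: PR = QP·sin Q/sin R ≈ 215.31.

215.31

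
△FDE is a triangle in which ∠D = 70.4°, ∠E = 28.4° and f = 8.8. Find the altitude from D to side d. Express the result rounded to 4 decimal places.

h_D ≈ 4.1855

The third angle is ∠F = 180° − ∠D − ∠E = 81.20°.
Law of sines: d = f·sin D/sin F ≈ 8.3889.
Law of sines: e = f·sin E/sin F ≈ 4.2353.
Area = ½·f·d·sin E ≈ 17.556.
The altitude from D has length 2·area/d ≈ 4.1855.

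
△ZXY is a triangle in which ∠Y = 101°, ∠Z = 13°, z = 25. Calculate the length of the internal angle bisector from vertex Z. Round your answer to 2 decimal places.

t_Z ≈ 104.50

The third angle is ∠X = 180° − ∠Y − ∠Z = 66.00°.
Law of sines: x = z·sin X/sin Z ≈ 101.53.
Law of sines: y = z·sin Y/sin Z ≈ 109.09.
The bisector from Z has length 2·x·y·cos(∠Z/2)/(x+y) ≈ 104.5.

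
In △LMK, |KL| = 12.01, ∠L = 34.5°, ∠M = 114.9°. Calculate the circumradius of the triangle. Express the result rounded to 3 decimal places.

The third angle is ∠K = 180° − ∠L − ∠M = 30.60°.
Law of sines: |MK| = |KL|·sin L/sin M ≈ 7.4997.
Law of sines: |LM| = |KL|·sin K/sin M ≈ 6.7401.
Circumradius = |KL|/(2 sin M) ≈ 6.6204.

6.620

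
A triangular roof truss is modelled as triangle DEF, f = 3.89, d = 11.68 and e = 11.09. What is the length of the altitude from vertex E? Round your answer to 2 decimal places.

Semiperimeter s = (11.68 + 11.09 + 3.89)/2 = 13.33.
Heron's formula: area = √(13.33·1.65·2.24·9.44) ≈ 21.566.
The altitude from E has length 2·area/e ≈ 3.8892.

h_E ≈ 3.89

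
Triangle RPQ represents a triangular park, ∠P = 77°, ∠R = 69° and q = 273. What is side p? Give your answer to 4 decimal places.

The third angle is ∠Q = 180° − ∠R − ∠P = 34.00°.
Law of sines: p = q·sin P/sin Q ≈ 475.69.

475.6910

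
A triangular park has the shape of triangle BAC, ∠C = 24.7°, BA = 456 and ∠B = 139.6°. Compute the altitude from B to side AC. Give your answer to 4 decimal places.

The third angle is ∠A = 180° − ∠C − ∠B = 15.70°.
Law of sines: AC = BA·sin B/sin C ≈ 707.26.
Law of sines: CB = BA·sin A/sin C ≈ 295.29.
Area = ½·BA·AC·sin A ≈ 43636.
The altitude from B has length 2·area/AC ≈ 123.39.

123.3938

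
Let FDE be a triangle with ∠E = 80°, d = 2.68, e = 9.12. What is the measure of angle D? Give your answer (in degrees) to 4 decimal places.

16.8218

Law of sines: sin D = d·sin E/e ≈ 0.28940.
Since e ≥ d, only the acute value applies: ∠D ≈ 16.82°.
Then ∠F = 180° − ∠E − ∠D ≈ 83.18°.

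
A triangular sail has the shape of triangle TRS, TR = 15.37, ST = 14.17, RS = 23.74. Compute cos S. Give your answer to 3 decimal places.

By the law of cosines, cos S = (RS² + ST² − TR²) / (2·RS·ST) ≈ 0.78500, so ∠S ≈ 38.28°.

0.785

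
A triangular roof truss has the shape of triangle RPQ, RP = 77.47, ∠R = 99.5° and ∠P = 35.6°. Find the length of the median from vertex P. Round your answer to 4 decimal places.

88.5377

The third angle is ∠Q = 180° − ∠R − ∠P = 44.90°.
Law of sines: PQ = RP·sin R/sin Q ≈ 108.25.
Law of sines: QR = RP·sin P/sin Q ≈ 63.888.
Median from P: ½√(2·RP² + 2·PQ² − QR²) ≈ 88.538.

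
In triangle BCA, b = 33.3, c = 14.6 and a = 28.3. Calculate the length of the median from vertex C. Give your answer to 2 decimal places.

m_C ≈ 30.03

Median from C: ½√(2·a² + 2·b² − c²) ≈ 30.027.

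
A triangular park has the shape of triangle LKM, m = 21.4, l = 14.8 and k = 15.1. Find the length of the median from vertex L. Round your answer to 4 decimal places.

Median from L: ½√(2·k² + 2·m² − l²) ≈ 16.977.

m_L ≈ 16.9772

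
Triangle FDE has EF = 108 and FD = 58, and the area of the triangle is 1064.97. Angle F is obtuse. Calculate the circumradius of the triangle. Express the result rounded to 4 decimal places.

R ≈ 240.7681

From area = ½·EF·FD·sin F, we get sin F = 2·area/(EF·FD) ≈ 0.34003.
Taking the obtuse solution, ∠F ≈ 160.12°.
Law of cosines then gives DE ≈ 163.74.
Circumradius = DE/(2 sin F) ≈ 240.77.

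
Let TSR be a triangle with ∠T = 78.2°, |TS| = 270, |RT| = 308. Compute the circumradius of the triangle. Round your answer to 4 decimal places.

186.8085

By the law of cosines, |SR|² = |RT|² + |TS|² − 2·|RT|·|TS|·cos T = 1.3375e+05, so |SR| ≈ 365.72.
Area = ½·|RT|·|TS|·sin T ≈ 40701.
Circumradius = |SR|/(2 sin T) ≈ 186.81.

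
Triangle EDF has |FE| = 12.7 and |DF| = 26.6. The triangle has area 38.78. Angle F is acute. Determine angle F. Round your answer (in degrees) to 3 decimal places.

∠F ≈ 13.273°

From area = ½·|DF|·|FE|·sin F, we get sin F = 2·area/(|DF|·|FE|) ≈ 0.22959.
Taking the acute solution, ∠F ≈ 13.27°.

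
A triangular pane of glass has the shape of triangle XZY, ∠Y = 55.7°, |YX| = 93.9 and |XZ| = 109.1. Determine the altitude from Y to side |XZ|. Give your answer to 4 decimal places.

Law of sines: sin Z = |YX|·sin Y/|XZ| ≈ 0.71100.
Since |XZ| ≥ |YX|, only the acute value applies: ∠Z ≈ 45.32°.
Then ∠X = 180° − ∠Y − ∠Z ≈ 78.98°.
Law of sines gives |ZY| = |XZ|·sin X/sin Y ≈ 129.63.
Area = ½·|XZ|·|YX|·sin X ≈ 5027.8.
The altitude from Y has length 2·area/|XZ| ≈ 92.17.

92.1696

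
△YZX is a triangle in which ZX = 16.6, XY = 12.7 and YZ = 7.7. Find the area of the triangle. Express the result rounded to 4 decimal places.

Semiperimeter s = (16.6 + 12.7 + 7.7)/2 = 18.5.
Heron's formula: area = √(18.5·1.9·5.8·10.8) ≈ 46.923.

46.9233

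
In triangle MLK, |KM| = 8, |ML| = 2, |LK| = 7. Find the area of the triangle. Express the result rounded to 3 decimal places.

6.437

Semiperimeter s = (7 + 8 + 2)/2 = 8.5.
Heron's formula: area = √(8.5·1.5·0.5·6.5) ≈ 6.4372.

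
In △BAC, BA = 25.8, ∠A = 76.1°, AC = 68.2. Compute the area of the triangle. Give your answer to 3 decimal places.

Area = ½·BA·AC·sin A ≈ 854.02.

854.017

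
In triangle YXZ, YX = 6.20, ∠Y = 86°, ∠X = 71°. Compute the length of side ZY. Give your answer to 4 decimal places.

The third angle is ∠Z = 180° − ∠Y − ∠X = 23.00°.
Law of sines: ZY = YX·sin X/sin Z ≈ 15.003.

15.0032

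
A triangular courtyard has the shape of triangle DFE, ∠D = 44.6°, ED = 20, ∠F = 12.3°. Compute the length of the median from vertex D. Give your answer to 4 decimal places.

The third angle is ∠E = 180° − ∠D − ∠F = 123.10°.
Law of sines: FE = ED·sin D/sin F ≈ 65.92.
Law of sines: DF = ED·sin E/sin F ≈ 78.648.
Median from D: ½√(2·ED² + 2·DF² − FE²) ≈ 46.972.

46.9719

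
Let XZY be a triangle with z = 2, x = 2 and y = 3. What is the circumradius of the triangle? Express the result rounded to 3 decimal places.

By the law of cosines, cos X = (z² + y² − x²) / (2·z·y) ≈ 0.75000, so ∠X ≈ 41.41°.
Circumradius = x/(2 sin X) ≈ 1.5119.

1.512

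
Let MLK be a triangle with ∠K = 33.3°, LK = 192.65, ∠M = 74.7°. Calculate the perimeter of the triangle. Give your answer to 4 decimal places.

perimeter ≈ 492.2592

The third angle is ∠L = 180° − ∠K − ∠M = 72.00°.
Law of sines: KM = LK·sin L/sin M ≈ 189.95.
Law of sines: ML = LK·sin K/sin M ≈ 109.66.
Semiperimeter s = (192.65+189.95+109.66)/2 = 246.13.
Perimeter = 192.65 + 189.95 + 109.66 = 492.26.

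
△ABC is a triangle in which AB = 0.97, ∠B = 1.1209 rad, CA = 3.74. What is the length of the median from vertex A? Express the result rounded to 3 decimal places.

Law of sines: sin C = AB·sin B/CA ≈ 0.23355.
Since CA ≥ AB, only the acute value applies: ∠C ≈ 0.2357 rad.
Then ∠A = π − ∠B − ∠C ≈ 1.7850 rad.
Law of sines gives BC = CA·sin A/sin B ≈ 4.0584.
Median from A: ½√(2·CA² + 2·AB² − BC²) ≈ 1.8294.

1.829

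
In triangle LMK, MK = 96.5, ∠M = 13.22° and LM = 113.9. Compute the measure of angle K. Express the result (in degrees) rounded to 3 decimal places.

By the law of cosines, KL² = LM² + MK² − 2·LM·MK·cos M = 885.32, so KL ≈ 29.754.
Law of cosines again: cos K = (MK² + KL² − LM²)/(2·MK·KL) ≈ -0.48334, so ∠K ≈ 118.90°.

118.904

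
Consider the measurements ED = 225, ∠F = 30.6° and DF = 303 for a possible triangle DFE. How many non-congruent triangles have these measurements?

DF·sin F = 303·sin(30.6°) ≈ 154.2.
Since DF sin F < ED < DF (154.2 < 225 < 303), two triangles exist.

2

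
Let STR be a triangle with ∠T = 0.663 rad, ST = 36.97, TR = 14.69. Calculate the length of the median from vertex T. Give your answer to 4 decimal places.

24.6913

By the law of cosines, RS² = ST² + TR² − 2·ST·TR·cos T = 726.51, so RS ≈ 26.954.
Median from T: ½√(2·ST² + 2·TR² − RS²) ≈ 24.691.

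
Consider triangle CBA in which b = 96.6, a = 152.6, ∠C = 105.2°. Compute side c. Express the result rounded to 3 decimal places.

By the law of cosines, c² = b² + a² − 2·b·a·cos C = 40348, so c ≈ 200.87.

200.869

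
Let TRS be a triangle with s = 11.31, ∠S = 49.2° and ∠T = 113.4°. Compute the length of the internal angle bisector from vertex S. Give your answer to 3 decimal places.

The third angle is ∠R = 180° − ∠S − ∠T = 17.40°.
Law of sines: t = s·sin T/sin S ≈ 13.712.
Law of sines: r = s·sin R/sin S ≈ 4.4679.
The bisector from S has length 2·t·r·cos(∠S/2)/(t+r) ≈ 6.128.

6.128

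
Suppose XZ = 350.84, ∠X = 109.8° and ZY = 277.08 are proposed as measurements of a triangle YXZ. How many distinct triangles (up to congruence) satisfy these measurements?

XZ·sin X = 350.84·sin(109.8°) ≈ 330.1.
Since ∠X is not acute, a triangle exists only if ZY > XZ; here ZY ≤ XZ, so there is no triangle.

0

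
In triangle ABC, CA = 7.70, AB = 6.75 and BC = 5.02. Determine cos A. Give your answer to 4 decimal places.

0.7663

By the law of cosines, cos A = (CA² + AB² − BC²) / (2·CA·AB) ≈ 0.76625, so ∠A ≈ 39.98°.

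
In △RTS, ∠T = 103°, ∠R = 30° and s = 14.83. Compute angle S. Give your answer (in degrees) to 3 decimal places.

The third angle is ∠S = 180° − ∠R − ∠T = 47.00°.

47.000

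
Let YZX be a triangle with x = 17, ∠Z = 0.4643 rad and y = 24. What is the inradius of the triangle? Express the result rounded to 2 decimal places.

By the law of cosines, z² = x² + y² − 2·x·y·cos Z = 135.39, so z ≈ 11.636.
Area = ½·x·y·sin Z ≈ 91.351.
Semiperimeter s = (24+11.636+17)/2 = 26.318.
Inradius = area/s = 91.351/26.318 ≈ 3.4711.

3.47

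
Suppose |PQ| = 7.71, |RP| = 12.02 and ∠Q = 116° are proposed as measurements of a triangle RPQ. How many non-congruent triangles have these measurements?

|PQ|·sin Q = 7.71·sin(116°) ≈ 6.93.
Since ∠Q is not acute, a triangle exists only if |RP| > |PQ|; here |RP| > |PQ|, so there is exactly one triangle.

1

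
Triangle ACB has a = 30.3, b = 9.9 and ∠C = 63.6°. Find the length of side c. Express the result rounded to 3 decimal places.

27.374

By the law of cosines, c² = b² + a² − 2·b·a·cos C = 749.35, so c ≈ 27.374.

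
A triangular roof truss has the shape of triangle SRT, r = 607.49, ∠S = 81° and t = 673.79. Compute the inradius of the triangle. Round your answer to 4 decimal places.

By the law of cosines, s² = r² + t² − 2·r·t·cos S = 6.9497e+05, so s ≈ 833.65.
Area = ½·r·t·sin S ≈ 2.0214e+05.
Semiperimeter p = (833.65+607.49+673.79)/2 = 1057.5.
Inradius = area/p = 2.0214e+05/1057.5 ≈ 191.16.

191.1558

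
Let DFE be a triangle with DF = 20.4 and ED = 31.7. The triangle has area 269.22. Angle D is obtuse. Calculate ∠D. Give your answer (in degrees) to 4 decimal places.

From area = ½·ED·DF·sin D, we get sin D = 2·area/(ED·DF) ≈ 0.83262.
Taking the obtuse solution, ∠D ≈ 123.63°.

∠D ≈ 123.6310°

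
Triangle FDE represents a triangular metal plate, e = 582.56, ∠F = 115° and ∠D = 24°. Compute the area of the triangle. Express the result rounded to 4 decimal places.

area ≈ 95344.8900

The third angle is ∠E = 180° − ∠F − ∠D = 41.00°.
Law of sines: f = e·sin F/sin E ≈ 804.77.
Law of sines: d = e·sin D/sin E ≈ 361.17.
Area = ½·e·f·sin D ≈ 95345.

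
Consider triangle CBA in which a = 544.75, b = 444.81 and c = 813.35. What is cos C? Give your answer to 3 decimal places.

By the law of cosines, cos C = (b² + a² − c²) / (2·b·a) ≈ -0.34445, so ∠C ≈ 110.15°.

cos C ≈ -0.344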